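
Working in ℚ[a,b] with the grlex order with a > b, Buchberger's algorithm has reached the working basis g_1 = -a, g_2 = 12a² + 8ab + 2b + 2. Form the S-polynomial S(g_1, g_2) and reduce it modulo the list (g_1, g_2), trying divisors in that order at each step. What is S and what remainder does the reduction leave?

S(g_1, g_2) = -⅔ab - ⅙b - ⅙; remainder on division = -⅙b - ⅙.

lcm(LM(g_1), LM(g_2)) = a².
S = (lcm/LT(g_1))·g_1 − (lcm/LT(g_2))·g_2 = -⅔ab - ⅙b - ⅙.
Reduce S modulo (g_1, g_2) in that order:
  leading term ab: subtract (⅔b)·g_1 from -⅔ab - ⅙b - ⅙ → -⅙b - ⅙
  leading term b: no divisor's leading term divides it; move -⅙b to the remainder.
  leading term 1: no divisor's leading term divides it; move -⅙ to the remainder.
The remainder -⅙b - ⅙ is nonzero, so it would be added as the next basis element.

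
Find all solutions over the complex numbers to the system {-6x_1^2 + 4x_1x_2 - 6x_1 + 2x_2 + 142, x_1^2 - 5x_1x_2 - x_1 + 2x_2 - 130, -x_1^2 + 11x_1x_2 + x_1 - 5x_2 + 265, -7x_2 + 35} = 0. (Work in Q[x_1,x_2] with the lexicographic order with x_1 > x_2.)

{(-4, 5)}

Compute a lex Gröbner basis by Buchberger's algorithm.
f_1 = -6x_1^2 + 4x_1x_2 - 6x_1 + 2x_2 + 142, LT = x_1^2.
f_2 = x_1^2 - 5x_1x_2 - x_1 + 2x_2 - 130, LT = x_1^2.
f_3 = -x_1^2 + 11x_1x_2 + x_1 - 5x_2 + 265, LT = x_1^2.
f_4 = -7x_2 + 35, LT = x_2.

S(f_1,f_2): lcm = x_1^2. S = 13/3x_1x_2 + 2x_1 - 7/3x_2 + 319/3.
  leading term x_1x_2: subtract (-13/21x_1)·f_4 from 13/3x_1x_2 + 2x_1 - 7/3x_2 + 319/3 → 71/3x_1 - 7/3x_2 + 319/3
  leading term x_1: no divisor's leading term divides it; move 71/3x_1 to the remainder.
  leading term x_2: subtract (1/3)·f_4 from -7/3x_2 + 319/3 → 284/3
  leading term 1: no divisor's leading term divides it; move 284/3 to the remainder.
  remainder 71/3x_1 + 284/3 ≠ 0; add h_5 = 71/3x_1 + 284/3 to the basis.

The other S-polynomials (S(f_1,f_3), S(f_1,f_4), S(f_2,f_3), S(f_2,f_4), S(f_3,f_4), S(f_1,h_5), S(f_2,h_5), S(f_3,h_5), S(f_4,h_5)) all reduce to 0 modulo the current basis, so we have a Gröbner basis.
Inter-reduce: drop elements whose leading term is divisible by another's, tail-reduce, and make monic.
Reduced Gröbner basis: {x_1 + 4, x_2 - 5}.

From the last basis element, x_2 - 5 = 0, so x_2 takes values in {5}. Each choice, substituted upward through the basis, yields the corresponding point(s) of the solution set.
  x_2 = 5: the earlier basis element becomes x_1 + 4 = 0, giving x_1 = -4 — point (-4, 5).
Check: every point annihilates each of the original generators.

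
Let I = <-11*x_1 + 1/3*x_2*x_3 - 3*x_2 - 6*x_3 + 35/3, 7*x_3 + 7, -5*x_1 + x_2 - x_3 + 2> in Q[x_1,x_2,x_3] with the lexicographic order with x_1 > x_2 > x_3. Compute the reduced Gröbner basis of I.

Buchberger's algorithm terminates because the ascending chain of leading-term ideals stabilizes.

f_1 = -11*x_1 + 1/3*x_2*x_3 - 3*x_2 - 6*x_3 + 35/3, LT = x_1.
f_2 = 7*x_3 + 7, LT = x_3.
f_3 = -5*x_1 + x_2 - x_3 + 2, LT = x_1.

S(f_1,f_3): lcm = x_1. S = -1/33*x_2*x_3 + 26/55*x_2 + 19/55*x_3 - 109/165.
  leading term x_2*x_3: subtract (-1/231*x_2)·f_2 from -1/33*x_2*x_3 + 26/55*x_2 + 19/55*x_3 - 109/165 → 83/165*x_2 + 19/55*x_3 - 109/165
  leading term x_2: no divisor's leading term divides it; move 83/165*x_2 to the remainder.
  leading term x_3: subtract (19/385)·f_2 from 19/55*x_3 - 109/165 → -166/165
  leading term 1: no divisor's leading term divides it; move -166/165 to the remainder.
  remainder 83/165*x_2 - 166/165 ≠ 0; add g_4 = 83/165*x_2 - 166/165 to the basis.

The other S-polynomials (S(f_1,f_2), S(f_2,f_3), S(f_1,g_4), S(f_2,g_4), S(f_3,g_4)) all reduce to 0 modulo the current basis, so we have a Gröbner basis.
Inter-reduce: drop elements whose leading term is divisible by another's, tail-reduce, and make monic.

G = {x_1 - 1, x_2 - 2, x_3 + 1}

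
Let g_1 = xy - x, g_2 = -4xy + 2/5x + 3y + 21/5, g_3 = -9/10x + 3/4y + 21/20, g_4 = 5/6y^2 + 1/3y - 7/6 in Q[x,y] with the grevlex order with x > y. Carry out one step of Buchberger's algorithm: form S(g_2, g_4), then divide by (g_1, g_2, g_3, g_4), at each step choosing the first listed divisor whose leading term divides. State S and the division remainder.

S(g_2, g_4) = -1/2xy - 3/4y^2 + 7/5x - 21/20y; remainder on division = 0.

lcm(LM(g_2), LM(g_4)) = xy^2.
S = (lcm/LT(g_2))·g_2 − (lcm/LT(g_4))·g_4 = -1/2xy - 3/4y^2 + 7/5x - 21/20y.
Reduce S modulo (g_1, g_2, g_3, g_4) in that order:
  leading term xy: subtract (-1/2)·g_1 from -1/2xy - 3/4y^2 + 7/5x - 21/20y → -3/4y^2 + 9/10x - 21/20y
  leading term y^2: subtract (-9/10)·g_4 from -3/4y^2 + 9/10x - 21/20y → 9/10x - 3/4y - 21/20
  leading term x: subtract (-1)·g_3 from 9/10x - 3/4y - 21/20 → 0
The remainder is 0, so this S-polynomial contributes no new basis element.
An S-polynomial is built so that the two leading terms cancel; whether anything survives reduction is exactly the Gröbner-basis criterion.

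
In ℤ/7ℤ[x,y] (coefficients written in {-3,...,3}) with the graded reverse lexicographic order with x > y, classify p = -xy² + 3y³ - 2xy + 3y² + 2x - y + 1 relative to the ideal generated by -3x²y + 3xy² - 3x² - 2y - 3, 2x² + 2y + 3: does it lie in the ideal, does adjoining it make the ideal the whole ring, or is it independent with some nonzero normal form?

First compute the reduced Gröbner basis of I by Buchberger's algorithm.
f_1 = -3x²y + 3xy² - 3x² - 2y - 3, LT = x²y.
f_2 = 2x² + 2y + 3, LT = x².

S(f_1,f_2): lcm = x²y. S = -xy² + x² - y² - 2y + 1.
  leading term xy²: no divisor's leading term divides it; move -xy² to the remainder.
  leading term x²: subtract (-3)·f_2 from x² - y² - 2y + 1 → -y² - 3y + 3
  leading term y²: no divisor's leading term divides it; move -y² to the remainder.
  leading term y: no divisor's leading term divides it; move -3y to the remainder.
  leading term 1: no divisor's leading term divides it; move 3 to the remainder.
  remainder -xy² - y² - 3y + 3 ≠ 0; add h_3 = -xy² - y² - 3y + 3 to the basis.

S(f_1,h_3): lcm = x²y². S = -xy³ + x²y - xy² - 3xy + 3y² + 3x + y.
  leading term xy³: subtract (y)·h_3 from -xy³ + x²y - xy² - 3xy + 3y² + 3x + y → x²y - xy² + y³ - 3xy - y² + 3x - 2y
  leading term x²y: subtract (2)·f_1 from x²y - xy² + y³ - 3xy - y² + 3x - 2y → y³ - x² - 3xy - y² + 3x + 2y - 1
  leading term y³: no divisor's leading term divides it; move y³ to the remainder.
  leading term x²: subtract (3)·f_2 from -x² - 3xy - y² + 3x + 2y - 1 → -3xy - y² + 3x + 3y - 3
  leading term xy: no divisor's leading term divides it; move -3xy to the remainder.
  leading term y²: no divisor's leading term divides it; move -y² to the remainder.
  leading term x: no divisor's leading term divides it; move 3x to the remainder.
  leading term y: no divisor's leading term divides it; move 3y to the remainder.
  leading term 1: no divisor's leading term divides it; move -3 to the remainder.
  remainder y³ - 3xy - y² + 3x + 3y - 3 ≠ 0; add h_4 = y³ - 3xy - y² + 3x + 3y - 3 to the basis.

The other S-polynomials (S(f_2,h_3), S(f_1,h_4), S(f_2,h_4), S(h_3,h_4)) all reduce to 0 modulo the current basis, so we have a Gröbner basis.
Inter-reduce: drop elements whose leading term is divisible by another's, tail-reduce, and make monic.
Reduced Gröbner basis: {xy² + y² + 3y - 3, y³ - 3xy - y² + 3x + 3y - 3, x² + y - 2}.
Label its elements g_1 = xy² + y² + 3y - 3, g_2 = y³ - 3xy - y² + 3x + 3y - 3, g_3 = x² + y - 2.

Reduce p = -xy² + 3y³ - 2xy + 3y² + 2x - y + 1 modulo G:
  leading term xy²: subtract (-1)·g_1 from -xy² + 3y³ - 2xy + 3y² + 2x - y + 1 → 3y³ - 2xy - 3y² + 2x + 2y - 2
  leading term y³: subtract (3)·g_2 from 3y³ - 2xy - 3y² + 2x + 2y - 2 → 0
  normal form = 0.
Since the normal form is 0, p ∈ I.

-xy² + 3y³ - 2xy + 3y² + 2x - y + 1 lies in I (it reduces to 0).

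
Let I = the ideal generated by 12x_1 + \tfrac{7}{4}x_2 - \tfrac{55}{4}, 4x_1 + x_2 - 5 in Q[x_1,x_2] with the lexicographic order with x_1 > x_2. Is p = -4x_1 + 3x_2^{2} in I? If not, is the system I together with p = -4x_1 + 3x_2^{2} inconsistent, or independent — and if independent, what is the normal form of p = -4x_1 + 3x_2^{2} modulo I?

Adjoining -4x_1 + 3x_2^{2} makes the ideal the whole ring: the system is inconsistent.

First compute the reduced Gröbner basis of I by Buchberger's algorithm.
f_1 = 12x_1 + \tfrac{7}{4}x_2 - \tfrac{55}{4}, LT = x_1.
f_2 = 4x_1 + x_2 - 5, LT = x_1.

S(f_1,f_2): lcm = x_1. S = -\tfrac{5}{48}x_2 + \tfrac{5}{48}.
  leading term x_2: no divisor's leading term divides it; move -\tfrac{5}{48}x_2 to the remainder.
  leading term 1: no divisor's leading term divides it; move \tfrac{5}{48} to the remainder.
  remainder -\tfrac{5}{48}x_2 + \tfrac{5}{48} ≠ 0; add h_3 = -\tfrac{5}{48}x_2 + \tfrac{5}{48} to the basis.

The other S-polynomials (S(f_1,h_3), S(f_2,h_3)) all reduce to 0 modulo the current basis, so we have a Gröbner basis.
Inter-reduce: drop elements whose leading term is divisible by another's, tail-reduce, and make monic.
Reduced Gröbner basis: {x_1 - 1, x_2 - 1}.
Label its elements g_1 = x_1 - 1, g_2 = x_2 - 1.

Reduce p = -4x_1 + 3x_2^{2} modulo G:
  leading term x_1: subtract (-4)·g_1 from -4x_1 + 3x_2^{2} → 3x_2^{2} - 4
  leading term x_2^{2}: subtract (3x_2)·g_2 from 3x_2^{2} - 4 → 3x_2 - 4
  leading term x_2: subtract (3)·g_2 from 3x_2 - 4 → -1
  leading term 1: no divisor's leading term divides it; move -1 to the remainder.
  normal form = -1.
The normal form is nonzero, so p ∉ I. Since p minus its normal form lies in I, I + (p) = I + (r) where r = -1; decide whether this ideal is the whole ring.
Here r = -1 is a nonzero constant, hence a unit: 1 ∈ I + (p), the Gröbner basis of I + (p) is {1}, and the enlarged system has no common solution — adjoining p is inconsistent.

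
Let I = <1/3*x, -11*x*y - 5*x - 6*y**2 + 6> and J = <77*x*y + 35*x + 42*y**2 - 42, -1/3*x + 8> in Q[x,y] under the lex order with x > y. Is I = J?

For a fixed monomial order, each ideal has a unique reduced Gröbner basis; comparing bases decides equality.
Buchberger on the first generating set:
f_1 = 1/3*x, LT = x.
f_2 = -11*x*y - 5*x - 6*y**2 + 6, LT = x*y.

S(f_1,f_2): lcm = x*y. S = -5/11*x - 6/11*y**2 + 6/11.
  reduce S modulo (f_1, f_2):
  remainder -6/11*y**2 + 6/11 ≠ 0; add g_3 = -6/11*y**2 + 6/11 to the basis.

The other S-polynomials (S(f_1,g_3), S(f_2,g_3)) all reduce to 0 modulo the current basis, so we have a Gröbner basis.
Inter-reduce: drop elements whose leading term is divisible by another's, tail-reduce, and make monic.
Reduced Gröbner basis: {x, y**2 - 1}.

Buchberger on the second generating set:
h_1 = 77*x*y + 35*x + 42*y**2 - 42, LT = x*y.
h_2 = -1/3*x + 8, LT = x.

S(h_1,h_2): lcm = x*y. S = 5/11*x + 6/11*y**2 + 24*y - 6/11.
  reduce S modulo (h_1, h_2):
  remainder 6/11*y**2 + 24*y + 114/11 ≠ 0; add k_3 = 6/11*y**2 + 24*y + 114/11 to the basis.

The other S-polynomials (S(h_1,k_3), S(h_2,k_3)) all reduce to 0 modulo the current basis, so we have a Gröbner basis.
Inter-reduce: drop elements whose leading term is divisible by another's, tail-reduce, and make monic.
Reduced Gröbner basis: {x - 24, y**2 + 44*y + 19}.

Since the reduced bases disagree, the two ideals are not the same.

No, the ideals differ.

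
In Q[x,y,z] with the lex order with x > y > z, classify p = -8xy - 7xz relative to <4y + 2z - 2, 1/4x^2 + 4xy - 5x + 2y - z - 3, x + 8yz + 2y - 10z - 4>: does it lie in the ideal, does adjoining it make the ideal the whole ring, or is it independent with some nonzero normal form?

First compute the reduced Gröbner basis of I by Buchberger's algorithm.
f_1 = 4y + 2z - 2, LT = y.
f_2 = 1/4x^2 + 4xy - 5x + 2y - z - 3, LT = x^2.
f_3 = x + 8yz + 2y - 10z - 4, LT = x.

S(f_2,f_3): lcm = x^2. S = -8xyz + 14xy + 10xz - 16x + 8y - 4z - 12.
  leading term xyz: subtract (-2xz)·f_1 from -8xyz + 14xy + 10xz - 16x + 8y - 4z - 12 → 14xy + 4xz^2 + 6xz - 16x + 8y - 4z - 12
  leading term xy: subtract (7/2x)·f_1 from 14xy + 4xz^2 + 6xz - 16x + 8y - 4z - 12 → 4xz^2 - xz - 9x + 8y - 4z - 12
  leading term xz^2: subtract (4z^2)·f_3 from 4xz^2 - xz - 9x + 8y - 4z - 12 → -xz - 9x - 32yz^3 - 8yz^2 + 8y + 40z^3 + 16z^2 - 4z - 12
  leading term xz: subtract (-z)·f_3 from -xz - 9x - 32yz^3 - 8yz^2 + 8y + 40z^3 + 16z^2 - 4z - 12 → -9x - 32yz^3 + 2yz + 8y + 40z^3 + 6z^2 - 8z - 12
  leading term x: subtract (-9)·f_3 from -9x - 32yz^3 + 2yz + 8y + 40z^3 + 6z^2 - 8z - 12 → -32yz^3 + 74yz + 26y + 40z^3 + 6z^2 - 98z - 48
  leading term yz^3: subtract (-8z^3)·f_1 from -32yz^3 + 74yz + 26y + 40z^3 + 6z^2 - 98z - 48 → 74yz + 26y + 16z^4 + 24z^3 + 6z^2 - 98z - 48
  leading term yz: subtract (37/2z)·f_1 from 74yz + 26y + 16z^4 + 24z^3 + 6z^2 - 98z - 48 → 26y + 16z^4 + 24z^3 - 31z^2 - 61z - 48
  leading term y: subtract (13/2)·f_1 from 26y + 16z^4 + 24z^3 - 31z^2 - 61z - 48 → 16z^4 + 24z^3 - 31z^2 - 74z - 35
  leading term z^4: no divisor's leading term divides it; move 16z^4 to the remainder.
  leading term z^3: no divisor's leading term divides it; move 24z^3 to the remainder.
  leading term z^2: no divisor's leading term divides it; move -31z^2 to the remainder.
  leading term z: no divisor's leading term divides it; move -74z to the remainder.
  leading term 1: no divisor's leading term divides it; move -35 to the remainder.
  remainder 16z^4 + 24z^3 - 31z^2 - 74z - 35 ≠ 0; add h_4 = 16z^4 + 24z^3 - 31z^2 - 74z - 35 to the basis.

The other S-polynomials (S(f_1,f_2), S(f_1,f_3), S(f_1,h_4), S(f_2,h_4), S(f_3,h_4)) all reduce to 0 modulo the current basis, so we have a Gröbner basis.
Inter-reduce: drop elements whose leading term is divisible by another's, tail-reduce, and make monic.
Reduced Gröbner basis: {x - 4z^2 - 7z - 3, y + 1/2z - 1/2, z^4 + 3/2z^3 - 31/16z^2 - 37/8z - 35/16}.
Label its elements g_1 = x - 4z^2 - 7z - 3, g_2 = y + 1/2z - 1/2, g_3 = z^4 + 3/2z^3 - 31/16z^2 - 37/8z - 35/16.

Reduce p = -8xy - 7xz modulo G:
  leading term xy: subtract (-8y)·g_1 from -8xy - 7xz → -7xz - 32yz^2 - 56yz - 24y
  leading term xz: subtract (-7z)·g_1 from -7xz - 32yz^2 - 56yz - 24y → -32yz^2 - 56yz - 24y - 28z^3 - 49z^2 - 21z
  leading term yz^2: subtract (-32z^2)·g_2 from -32yz^2 - 56yz - 24y - 28z^3 - 49z^2 - 21z → -56yz - 24y - 12z^3 - 65z^2 - 21z
  leading term yz: subtract (-56z)·g_2 from -56yz - 24y - 12z^3 - 65z^2 - 21z → -24y - 12z^3 - 37z^2 - 49z
  leading term y: subtract (-24)·g_2 from -24y - 12z^3 - 37z^2 - 49z → -12z^3 - 37z^2 - 37z - 12
  leading term z^3: no divisor's leading term divides it; move -12z^3 to the remainder.
  leading term z^2: no divisor's leading term divides it; move -37z^2 to the remainder.
  leading term z: no divisor's leading term divides it; move -37z to the remainder.
  leading term 1: no divisor's leading term divides it; move -12 to the remainder.
  normal form = -12z^3 - 37z^2 - 37z - 12.
The normal form is nonzero, so p ∉ I. Since p minus its normal form lies in I, I + (p) = I + (r) where r = -12z^3 - 37z^2 - 37z - 12; decide whether this ideal is the whole ring.
Run Buchberger on G together with r (pairs among the g_i already reduce to 0 since G is a Gröbner basis):
g_1 = x - 4z^2 - 7z - 3, LT = x.
g_2 = y + 1/2z - 1/2, LT = y.
g_3 = z^4 + 3/2z^3 - 31/16z^2 - 37/8z - 35/16, LT = z^4.
r = -12z^3 - 37z^2 - 37z - 12, LT = z^3.

S(g_3,r): lcm = z^4. S = -19/12z^3 - 241/48z^2 - 45/8z - 35/16.
  leading term z^3: subtract (19/144)·r from -19/12z^3 - 241/48z^2 - 45/8z - 35/16 → -5/36z^2 - 107/144z - 29/48
  leading term z^2: no divisor's leading term divides it; move -5/36z^2 to the remainder.
  leading term z: no divisor's leading term divides it; move -107/144z to the remainder.
  leading term 1: no divisor's leading term divides it; move -29/48 to the remainder.
  remainder -5/36z^2 - 107/144z - 29/48 ≠ 0; add m_5 = -5/36z^2 - 107/144z - 29/48 to the basis.

S(g_3,m_5): lcm = z^4. S = -77/20z^3 - 503/80z^2 - 37/8z - 35/16.
  leading term z^3: subtract (77/240)·r from -77/20z^3 - 503/80z^2 - 37/8z - 35/16 → 67/12z^2 + 1739/240z + 133/80
  leading term z^2: subtract (-201/5)·m_5 from 67/12z^2 + 1739/240z + 133/80 → -181/8z - 181/8
  leading term z: no divisor's leading term divides it; move -181/8z to the remainder.
  leading term 1: no divisor's leading term divides it; move -181/8 to the remainder.
  remainder -181/8z - 181/8 ≠ 0; add m_6 = -181/8z - 181/8 to the basis.

The other S-polynomials (S(g_1,g_2), S(g_1,g_3), S(g_1,r), S(g_2,g_3), S(g_2,r), S(g_1,m_5), S(g_2,m_5), S(r,m_5), S(g_1,m_6), S(g_2,m_6), S(g_3,m_6), S(r,m_6), S(m_5,m_6)) all reduce to 0 modulo the current basis, so we have a Gröbner basis.
Inter-reduce: drop elements whose leading term is divisible by another's, tail-reduce, and make monic.
Reduced Gröbner basis: {x, y - 1, z + 1}.
The reduced Gröbner basis of I + (p) is {x, y - 1, z + 1} ≠ {1}, a proper ideal, so the enlarged system stays consistent: p is independent of I, with normal form -12z^3 - 37z^2 - 37z - 12.

-8xy - 7xz is independent of I; its normal form modulo I is -12z^3 - 37z^2 - 37z - 12.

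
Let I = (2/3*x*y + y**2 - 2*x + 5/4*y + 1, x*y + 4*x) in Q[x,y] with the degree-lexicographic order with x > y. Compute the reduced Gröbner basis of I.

G = {x**2 - 18/7*x, x*y + 4*x, y**2 - 14/3*x + 5/4*y + 1}

The reduced Gröbner basis is the canonical form of the ideal for this ordering.

f_1 = 2/3*x*y + y**2 - 2*x + 5/4*y + 1, LT = x*y.
f_2 = x*y + 4*x, LT = x*y.

S(f_1,f_2): lcm = x*y. S = 3/2*y**2 - 7*x + 15/8*y + 3/2.
  leading term y**2: no divisor's leading term divides it; move 3/2*y**2 to the remainder.
  leading term x: no divisor's leading term divides it; move -7*x to the remainder.
  leading term y: no divisor's leading term divides it; move 15/8*y to the remainder.
  leading term 1: no divisor's leading term divides it; move 3/2 to the remainder.
  remainder 3/2*y**2 - 7*x + 15/8*y + 3/2 ≠ 0; add g_3 = 3/2*y**2 - 7*x + 15/8*y + 3/2 to the basis.

S(f_1,g_3): lcm = x*y**2. S = 3/2*y**3 + 14/3*x**2 - 17/4*x*y + 15/8*y**2 - x + 3/2*y.
  leading term y**3: subtract (y)·g_3 from 3/2*y**3 + 14/3*x**2 - 17/4*x*y + 15/8*y**2 - x + 3/2*y → 14/3*x**2 + 11/4*x*y - x
  leading term x**2: no divisor's leading term divides it; move 14/3*x**2 to the remainder.
  leading term x*y: subtract (33/8)·f_1 from 11/4*x*y - x → -33/8*y**2 + 29/4*x - 165/32*y - 33/8
  leading term y**2: subtract (-11/4)·g_3 from -33/8*y**2 + 29/4*x - 165/32*y - 33/8 → -12*x
  leading term x: no divisor's leading term divides it; move -12*x to the remainder.
  remainder 14/3*x**2 - 12*x ≠ 0; add g_4 = 14/3*x**2 - 12*x to the basis.

S(f_2,g_3): lcm = x*y**2. S = 14/3*x**2 + 11/4*x*y - x.
  leading term x**2: subtract (1)·g_4 from 14/3*x**2 + 11/4*x*y - x → 11/4*x*y + 11*x
  leading term x*y: subtract (33/8)·f_1 from 11/4*x*y + 11*x → -33/8*y**2 + 77/4*x - 165/32*y - 33/8
  leading term y**2: subtract (-11/4)·g_3 from -33/8*y**2 + 77/4*x - 165/32*y - 33/8 → 0
  remainder 0.

S(f_1,g_4): lcm = x**2*y. S = 3/2*x*y**2 - 3*x**2 + 249/56*x*y + 3/2*x.
  leading term x*y**2: subtract (9/4*y)·f_1 from 3/2*x*y**2 - 3*x**2 + 249/56*x*y + 3/2*x → -9/4*y**3 - 3*x**2 + 501/56*x*y - 45/16*y**2 + 3/2*x - 9/4*y
  leading term y**3: subtract (-3/2*y)·g_3 from -9/4*y**3 - 3*x**2 + 501/56*x*y - 45/16*y**2 + 3/2*x - 9/4*y → -3*x**2 - 87/56*x*y + 3/2*x
  leading term x**2: subtract (-9/14)·g_4 from -3*x**2 - 87/56*x*y + 3/2*x → -87/56*x*y - 87/14*x
  leading term x*y: subtract (-261/112)·f_1 from -87/56*x*y - 87/14*x → 261/112*y**2 - 87/8*x + 1305/448*y + 261/112
  leading term y**2: subtract (87/56)·g_3 from 261/112*y**2 - 87/8*x + 1305/448*y + 261/112 → 0
  remainder 0.

S(f_2,g_4): lcm = x**2*y. S = 4*x**2 + 18/7*x*y.
  leading term x**2: subtract (6/7)·g_4 from 4*x**2 + 18/7*x*y → 18/7*x*y + 72/7*x
  leading term x*y: subtract (27/7)·f_1 from 18/7*x*y + 72/7*x → -27/7*y**2 + 18*x - 135/28*y - 27/7
  leading term y**2: subtract (-18/7)·g_3 from -27/7*y**2 + 18*x - 135/28*y - 27/7 → 0
  remainder 0.

S(g_3,g_4): leading monomials are coprime, so the S-polynomial reduces to 0 (Buchberger's first criterion).
Every S-polynomial of the final basis reduces to 0, so we have a Gröbner basis.
Inter-reduce: drop elements whose leading term is divisible by another's, tail-reduce, and make monic.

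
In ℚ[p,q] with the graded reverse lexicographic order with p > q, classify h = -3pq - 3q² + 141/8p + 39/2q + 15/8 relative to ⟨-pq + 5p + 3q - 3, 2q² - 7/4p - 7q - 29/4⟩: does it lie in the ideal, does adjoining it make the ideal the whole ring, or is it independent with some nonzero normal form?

-3pq - 3q² + 141/8p + 39/2q + 15/8 lies in I (it reduces to 0).

First compute the reduced Gröbner basis of I by Buchberger's algorithm.
f_1 = -pq + 5p + 3q - 3, LT = pq.
f_2 = 2q² - 7/4p - 7q - 29/4, LT = q².

S(f_1,f_2): lcm = pq². S = ⅞p² - 3/2pq - 3q² + 29/8p + 3q.
  reduce S modulo (f_1, f_2):
  remainder ⅞p² - 13/2p - 12q - 51/8 ≠ 0; add k_3 = ⅞p² - 13/2p - 12q - 51/8 to the basis.

The other S-polynomials (S(f_1,k_3), S(f_2,k_3)) all reduce to 0 modulo the current basis, so we have a Gröbner basis.
Inter-reduce: drop elements whose leading term is divisible by another's, tail-reduce, and make monic.
Reduced Gröbner basis: {p² - 52/7p - 96/7q - 51/7, pq - 5p - 3q + 3, q² - ⅞p - 7/2q - 29/8}.
Label its elements g_1 = p² - 52/7p - 96/7q - 51/7, g_2 = pq - 5p - 3q + 3, g_3 = q² - ⅞p - 7/2q - 29/8.

Reduce h = -3pq - 3q² + 141/8p + 39/2q + 15/8 modulo G:
  leading term pq: subtract (-3)·g_2 from -3pq - 3q² + 141/8p + 39/2q + 15/8 → -3q² + 21/8p + 21/2q + 87/8
  leading term q²: subtract (-3)·g_3 from -3q² + 21/8p + 21/2q + 87/8 → 0
  normal form = 0.
Since the normal form is 0, h ∈ I.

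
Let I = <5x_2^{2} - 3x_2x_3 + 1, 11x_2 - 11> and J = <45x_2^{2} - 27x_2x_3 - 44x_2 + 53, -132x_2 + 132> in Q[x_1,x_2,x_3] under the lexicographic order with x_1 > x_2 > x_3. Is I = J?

Yes, the ideals are equal.

Since reduced Gröbner bases are canonical representatives of ideals under a given ordering, it suffices to compute and compare them.
Buchberger on the first generating set:
f_1 = 5x_2^{2} - 3x_2x_3 + 1, LT = x_2^{2}.
f_2 = 11x_2 - 11, LT = x_2.

S(f_1,f_2): lcm = x_2^{2}. S = -\tfrac{3}{5}x_2x_3 + x_2 + \tfrac{1}{5}.
  reduce S modulo (f_1, f_2):
  remainder -\tfrac{3}{5}x_3 + \tfrac{6}{5} ≠ 0; add g_3 = -\tfrac{3}{5}x_3 + \tfrac{6}{5} to the basis.

The other S-polynomials (S(f_1,g_3), S(f_2,g_3)) all reduce to 0 modulo the current basis, so we have a Gröbner basis.
Inter-reduce: drop elements whose leading term is divisible by another's, tail-reduce, and make monic.
Reduced Gröbner basis: {x_2 - 1, x_3 - 2}.

Buchberger on the second generating set:
h_1 = 45x_2^{2} - 27x_2x_3 - 44x_2 + 53, LT = x_2^{2}.
h_2 = -132x_2 + 132, LT = x_2.

S(h_1,h_2): lcm = x_2^{2}. S = -\tfrac{3}{5}x_2x_3 + \tfrac{1}{45}x_2 + \tfrac{53}{45}.
  reduce S modulo (h_1, h_2):
  remainder -\tfrac{3}{5}x_3 + \tfrac{6}{5} ≠ 0; add k_3 = -\tfrac{3}{5}x_3 + \tfrac{6}{5} to the basis.

The other S-polynomials (S(h_1,k_3), S(h_2,k_3)) all reduce to 0 modulo the current basis, so we have a Gröbner basis.
Inter-reduce: drop elements whose leading term is divisible by another's, tail-reduce, and make monic.
Reduced Gröbner basis: {x_2 - 1, x_3 - 2}.

Same reduced basis, so the two generating sets span the same ideal.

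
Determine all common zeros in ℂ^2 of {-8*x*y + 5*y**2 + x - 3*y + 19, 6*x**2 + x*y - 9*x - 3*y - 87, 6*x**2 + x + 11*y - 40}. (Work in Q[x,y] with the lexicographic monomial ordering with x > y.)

{(-3, -1)}

Compute a lex Gröbner basis by Buchberger's algorithm.
f_1 = -8*x*y + x + 5*y**2 - 3*y + 19, LT = x*y.
f_2 = 6*x**2 + x*y - 9*x - 3*y - 87, LT = x**2.
f_3 = 6*x**2 + x + 11*y - 40, LT = x**2.

S(f_1,f_2): lcm = x**2*y. S = -1/8*x**2 - 19/24*x*y**2 + 15/8*x*y - 19/8*x + 1/2*y**2 + 29/2*y.
  leading term x**2: subtract (-1/48)·f_2 from -1/8*x**2 - 19/24*x*y**2 + 15/8*x*y - 19/8*x + 1/2*y**2 + 29/2*y → -19/24*x*y**2 + 91/48*x*y - 41/16*x + 1/2*y**2 + 231/16*y - 29/16
  leading term x*y**2: subtract (19/192*y)·f_1 from -19/24*x*y**2 + 91/48*x*y - 41/16*x + 1/2*y**2 + 231/16*y - 29/16 → 115/64*x*y - 41/16*x - 95/192*y**3 + 51/64*y**2 + 2411/192*y - 29/16
  leading term x*y: subtract (-115/512)·f_1 from 115/64*x*y - 41/16*x - 95/192*y**3 + 51/64*y**2 + 2411/192*y - 29/16 → -1197/512*x - 95/192*y**3 + 983/512*y**2 + 18253/1536*y + 1257/512
  leading term x: no divisor's leading term divides it; move -1197/512*x to the remainder.
  leading term y**3: no divisor's leading term divides it; move -95/192*y**3 to the remainder.
  leading term y**2: no divisor's leading term divides it; move 983/512*y**2 to the remainder.
  leading term y: no divisor's leading term divides it; move 18253/1536*y to the remainder.
  leading term 1: no divisor's leading term divides it; move 1257/512 to the remainder.
  remainder -1197/512*x - 95/192*y**3 + 983/512*y**2 + 18253/1536*y + 1257/512 ≠ 0; add h_4 = -1197/512*x - 95/192*y**3 + 983/512*y**2 + 18253/1536*y + 1257/512 to the basis.

S(f_1,f_3): lcm = x**2*y. S = -1/8*x**2 - 5/8*x*y**2 + 5/24*x*y - 19/8*x - 11/6*y**2 + 20/3*y.
  leading term x**2: subtract (-1/48)·f_2 from -1/8*x**2 - 5/8*x*y**2 + 5/24*x*y - 19/8*x - 11/6*y**2 + 20/3*y → -5/8*x*y**2 + 11/48*x*y - 41/16*x - 11/6*y**2 + 317/48*y - 29/16
  leading term x*y**2: subtract (5/64*y)·f_1 from -5/8*x*y**2 + 11/48*x*y - 41/16*x - 11/6*y**2 + 317/48*y - 29/16 → 29/192*x*y - 41/16*x - 25/64*y**3 - 307/192*y**2 + 983/192*y - 29/16
  leading term x*y: subtract (-29/1536)·f_1 from 29/192*x*y - 41/16*x - 25/64*y**3 - 307/192*y**2 + 983/192*y - 29/16 → -3907/1536*x - 25/64*y**3 - 2311/1536*y**2 + 7777/1536*y - 2233/1536
  leading term x: subtract (3907/3591)·h_4 from -3907/1536*x - 25/64*y**3 - 2311/1536*y**2 + 7777/1536*y - 2233/1536 → 335/2268*y**3 - 12904/3591*y**2 - 338963/43092*y - 9875/2394
  leading term y**3: no divisor's leading term divides it; move 335/2268*y**3 to the remainder.
  leading term y**2: no divisor's leading term divides it; move -12904/3591*y**2 to the remainder.
  leading term y: no divisor's leading term divides it; move -338963/43092*y to the remainder.
  leading term 1: no divisor's leading term divides it; move -9875/2394 to the remainder.
  remainder 335/2268*y**3 - 12904/3591*y**2 - 338963/43092*y - 9875/2394 ≠ 0; add h_5 = 335/2268*y**3 - 12904/3591*y**2 - 338963/43092*y - 9875/2394 to the basis.

S(f_2,f_3): lcm = x**2. S = 1/6*x*y - 5/3*x - 7/3*y - 47/6.
  leading term x*y: subtract (-1/48)·f_1 from 1/6*x*y - 5/3*x - 7/3*y - 47/6 → -79/48*x + 5/48*y**2 - 115/48*y - 119/16
  leading term x: subtract (2528/3591)·h_4 from -79/48*x + 5/48*y**2 - 115/48*y - 119/16 → 395/1134*y**3 - 8959/7182*y**2 - 231869/21546*y - 21943/2394
  leading term y**3: subtract (158/67)·h_5 from 395/1134*y**3 - 8959/7182*y**2 - 231869/21546*y - 21943/2394 → 18399/2546*y**2 + 29743/3819*y + 4289/7638
  leading term y**2: no divisor's leading term divides it; move 18399/2546*y**2 to the remainder.
  leading term y: no divisor's leading term divides it; move 29743/3819*y to the remainder.
  leading term 1: no divisor's leading term divides it; move 4289/7638 to the remainder.
  remainder 18399/2546*y**2 + 29743/3819*y + 4289/7638 ≠ 0; add h_6 = 18399/2546*y**2 + 29743/3819*y + 4289/7638 to the basis.

S(f_1,h_4): lcm = x*y. S = -1/8*x - 40/189*y**4 + 983/1197*y**3 + 128069/28728*y**2 + 4549/3192*y - 19/8.
  leading term x: subtract (64/1197)·h_4 from -1/8*x - 40/189*y**4 + 983/1197*y**3 + 128069/28728*y**2 + 4549/3192*y - 19/8 → -40/189*y**4 + 3044/3591*y**3 + 15640/3591*y**2 + 2836/3591*y - 1000/399
  leading term y**4: subtract (-96/67*y)·h_5 from -40/189*y**4 + 3044/3591*y**3 + 15640/3591*y**2 + 2836/3591*y - 1000/399 → -1034836/240597*y**3 - 554608/80199*y**2 - 1231988/240597*y - 1000/399
  leading term y**3: subtract (-12418032/426455)·h_5 from -1034836/240597*y**3 - 554608/80199*y**2 - 1231988/240597*y - 1000/399 → -903875792/8102645*y**2 - 1897421792/8102645*y - 198709200/1620529
  leading term y**2: subtract (-1807751584/117109635)·h_6 from -903875792/8102645*y**2 - 1897421792/8102645*y - 198709200/1620529 → -2107083776/18490995*y - 2107083776/18490995
  leading term y: no divisor's leading term divides it; move -2107083776/18490995*y to the remainder.
  leading term 1: no divisor's leading term divides it; move -2107083776/18490995 to the remainder.
  remainder -2107083776/18490995*y - 2107083776/18490995 ≠ 0; add h_7 = -2107083776/18490995*y - 2107083776/18490995 to the basis.

The other S-polynomials (S(f_2,h_4), S(f_3,h_4), S(f_1,h_5), S(f_2,h_5), S(f_3,h_5), S(h_4,h_5), S(f_1,h_6), S(f_2,h_6), S(f_3,h_6), S(h_4,h_6), S(h_5,h_6), S(f_1,h_7), S(f_2,h_7), S(f_3,h_7), S(h_4,h_7), S(h_5,h_7), S(h_6,h_7)) all reduce to 0 modulo the current basis, so we have a Gröbner basis.
Inter-reduce: drop elements whose leading term is divisible by another's, tail-reduce, and make monic.
Reduced Gröbner basis: {x + 3, y + 1}.

Since the basis is lex-ordered, y + 1 is univariate in y. Its roots are {-1}. Back-substituting each root into the other basis elements fixes the other coordinates.
  y = -1: the earlier basis element becomes x + 3 = 0, giving x = -3 — point (-3, -1).
Substituting each solution back into the original system confirms all equations vanish.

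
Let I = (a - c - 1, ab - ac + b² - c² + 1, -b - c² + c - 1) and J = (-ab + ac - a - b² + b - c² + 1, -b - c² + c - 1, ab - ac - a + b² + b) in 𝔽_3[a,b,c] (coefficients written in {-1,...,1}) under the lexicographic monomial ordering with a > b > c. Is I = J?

For a fixed monomial order, each ideal has a unique reduced Gröbner basis; comparing bases decides equality.
Buchberger on the first generating set:
f_1 = a - c - 1, LT = a.
f_2 = ab - ac + b² - c² + 1, LT = ab.
f_3 = -b - c² + c - 1, LT = b.

S(f_1,f_2): lcm = ab. S = ac - b² - bc - b + c² - 1.
  leading term ac: subtract (c)·f_1 from ac - b² - bc - b + c² - 1 → -b² - bc - b - c² + c - 1
  leading term b²: subtract (b)·f_3 from -b² - bc - b - c² + c - 1 → bc² + bc - c² + c - 1
  leading term bc²: subtract (-c²)·f_3 from bc² + bc - c² + c - 1 → bc - c⁴ + c³ + c² + c - 1
  leading term bc: subtract (-c)·f_3 from bc - c⁴ + c³ + c² + c - 1 → -c⁴ - c² - 1
  leading term c⁴: no divisor's leading term divides it; move -c⁴ to the remainder.
  leading term c²: no divisor's leading term divides it; move -c² to the remainder.
  leading term 1: no divisor's leading term divides it; move -1 to the remainder.
  remainder -c⁴ - c² - 1 ≠ 0; add g_4 = -c⁴ - c² - 1 to the basis.

The other S-polynomials (S(f_1,f_3), S(f_2,f_3), S(f_1,g_4), S(f_2,g_4), S(f_3,g_4)) all reduce to 0 modulo the current basis, so we have a Gröbner basis.
Inter-reduce: drop elements whose leading term is divisible by another's, tail-reduce, and make monic.
Reduced Gröbner basis: {a - c - 1, b + c² - c + 1, c⁴ + c² + 1}.

Buchberger on the second generating set:
h_1 = -ab + ac - a - b² + b - c² + 1, LT = ab.
h_2 = -b - c² + c - 1, LT = b.
h_3 = ab - ac - a + b² + b, LT = ab.

S(h_1,h_2): lcm = ab. S = -ac² + b² - b + c² - 1.
  leading term ac²: no divisor's leading term divides it; move -ac² to the remainder.
  leading term b²: subtract (-b)·h_2 from b² - b + c² - 1 → -bc² + bc + b + c² - 1
  leading term bc²: subtract (c²)·h_2 from -bc² + bc + b + c² - 1 → bc + b + c⁴ - c³ - c² - 1
  leading term bc: subtract (-c)·h_2 from bc + b + c⁴ - c³ - c² - 1 → b + c⁴ + c³ - c - 1
  leading term b: subtract (-1)·h_2 from b + c⁴ + c³ - c - 1 → c⁴ + c³ - c² + 1
  leading term c⁴: no divisor's leading term divides it; move c⁴ to the remainder.
  leading term c³: no divisor's leading term divides it; move c³ to the remainder.
  leading term c²: no divisor's leading term divides it; move -c² to the remainder.
  leading term 1: no divisor's leading term divides it; move 1 to the remainder.
  remainder -ac² + c⁴ + c³ - c² + 1 ≠ 0; add k_4 = -ac² + c⁴ + c³ - c² + 1 to the basis.

S(h_1,h_3): lcm = ab. S = -a + b + c² - 1.
  leading term a: no divisor's leading term divides it; move -a to the remainder.
  leading term b: subtract (-1)·h_2 from b + c² - 1 → c + 1
  leading term c: no divisor's leading term divides it; move c to the remainder.
  leading term 1: no divisor's leading term divides it; move 1 to the remainder.
  remainder -a + c + 1 ≠ 0; add k_5 = -a + c + 1 to the basis.

S(h_3,k_4): lcm = abc². S = -ac³ - ac² + b²c² + bc⁴ + bc³ + b.
  leading term ac³: subtract (c)·k_4 from -ac³ - ac² + b²c² + bc⁴ + bc³ + b → -ac² + b²c² + bc⁴ + bc³ + b - c⁵ - c⁴ + c³ - c
  leading term ac²: subtract (1)·k_4 from -ac² + b²c² + bc⁴ + bc³ + b - c⁵ - c⁴ + c³ - c → b²c² + bc⁴ + bc³ + b - c⁵ + c⁴ + c² - c - 1
  leading term b²c²: subtract (-bc²)·h_2 from b²c² + bc⁴ + bc³ + b - c⁵ + c⁴ + c² - c - 1 → -bc³ - bc² + b - c⁵ + c⁴ + c² - c - 1
  leading term bc³: subtract (c³)·h_2 from -bc³ - bc² + b - c⁵ + c⁴ + c² - c - 1 → -bc² + b + c³ + c² - c - 1
  leading term bc²: subtract (c²)·h_2 from -bc² + b + c³ + c² - c - 1 → b + c⁴ - c² - c - 1
  leading term b: subtract (-1)·h_2 from b + c⁴ - c² - c - 1 → c⁴ + c² + 1
  leading term c⁴: no divisor's leading term divides it; move c⁴ to the remainder.
  leading term c²: no divisor's leading term divides it; move c² to the remainder.
  leading term 1: no divisor's leading term divides it; move 1 to the remainder.
  remainder c⁴ + c² + 1 ≠ 0; add k_6 = c⁴ + c² + 1 to the basis.

The other S-polynomials (S(h_2,h_3), S(h_1,k_4), S(h_2,k_4), S(h_1,k_5), S(h_2,k_5), S(h_3,k_5), S(k_4,k_5), S(h_1,k_6), S(h_2,k_6), S(h_3,k_6), S(k_4,k_6), S(k_5,k_6)) all reduce to 0 modulo the current basis, so we have a Gröbner basis.
Inter-reduce: drop elements whose leading term is divisible by another's, tail-reduce, and make monic.
Reduced Gröbner basis: {a - c - 1, b + c² - c + 1, c⁴ + c² + 1}.

These coincide, so the ideals are equal.

Yes, the ideals are equal.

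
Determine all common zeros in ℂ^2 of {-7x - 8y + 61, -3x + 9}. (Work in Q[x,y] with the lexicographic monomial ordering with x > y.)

{(3, 5)}

Compute a lex Gröbner basis by Buchberger's algorithm.
f_1 = -7x - 8y + 61, LT = x.
f_2 = -3x + 9, LT = x.

S(f_1,f_2): lcm = x. S = 8/7y - 40/7.
  leading term y: no divisor's leading term divides it; move 8/7y to the remainder.
  leading term 1: no divisor's leading term divides it; move -40/7 to the remainder.
  remainder 8/7y - 40/7 ≠ 0; add h_3 = 8/7y - 40/7 to the basis.

The other S-polynomials (S(f_1,h_3), S(f_2,h_3)) all reduce to 0 modulo the current basis, so we have a Gröbner basis.
Inter-reduce: drop elements whose leading term is divisible by another's, tail-reduce, and make monic.
Reduced Gröbner basis: {x - 3, y - 5}.

Elimination: the polynomial y - 5 lies in the elimination ideal for y, so y ∈ {5}. For each such y, the remaining basis elements (now univariate) give the rest of the solution.
  y = 5: the earlier basis element becomes x - 3 = 0, giving x = 3 — point (3, 5).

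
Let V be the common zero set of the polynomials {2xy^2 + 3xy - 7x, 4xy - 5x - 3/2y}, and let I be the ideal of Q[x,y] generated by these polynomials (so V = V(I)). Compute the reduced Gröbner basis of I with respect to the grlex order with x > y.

G = {x^2 - 243/8x - 45/16y, xy - 5/4x - 3/8y, y^2 - 1/6x + 11/4y}

The reduced Gröbner basis is the canonical form of the ideal for this ordering.

f_1 = 2xy^2 + 3xy - 7x, LT = xy^2.
f_2 = 4xy - 5x - 3/2y, LT = xy.

S(f_1,f_2): lcm = xy^2. S = 11/4xy + 3/8y^2 - 7/2x.
  leading term xy: subtract (11/16)·f_2 from 11/4xy + 3/8y^2 - 7/2x → 3/8y^2 - 1/16x + 33/32y
  leading term y^2: no divisor's leading term divides it; move 3/8y^2 to the remainder.
  leading term x: no divisor's leading term divides it; move -1/16x to the remainder.
  leading term y: no divisor's leading term divides it; move 33/32y to the remainder.
  remainder 3/8y^2 - 1/16x + 33/32y ≠ 0; add g_3 = 3/8y^2 - 1/16x + 33/32y to the basis.

S(f_1,g_3): lcm = xy^2. S = 1/6x^2 - 5/4xy - 7/2x.
  leading term x^2: no divisor's leading term divides it; move 1/6x^2 to the remainder.
  leading term xy: subtract (-5/16)·f_2 from -5/4xy - 7/2x → -81/16x - 15/32y
  leading term x: no divisor's leading term divides it; move -81/16x to the remainder.
  leading term y: no divisor's leading term divides it; move -15/32y to the remainder.
  remainder 1/6x^2 - 81/16x - 15/32y ≠ 0; add g_4 = 1/6x^2 - 81/16x - 15/32y to the basis.

The other S-polynomials (S(f_2,g_3), S(f_1,g_4), S(f_2,g_4), S(g_3,g_4)) all reduce to 0 modulo the current basis, so we have a Gröbner basis.
Inter-reduce: drop elements whose leading term is divisible by another's, tail-reduce, and make monic.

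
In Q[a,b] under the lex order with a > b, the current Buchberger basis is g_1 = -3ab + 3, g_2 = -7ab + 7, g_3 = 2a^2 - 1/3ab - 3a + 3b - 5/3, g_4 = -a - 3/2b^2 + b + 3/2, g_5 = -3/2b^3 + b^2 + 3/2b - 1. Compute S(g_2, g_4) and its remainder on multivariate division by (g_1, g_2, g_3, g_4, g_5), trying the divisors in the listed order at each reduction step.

lcm(LM(g_2), LM(g_4)) = ab.
S = (lcm/LT(g_2))·g_2 − (lcm/LT(g_4))·g_4 = -3/2b^3 + b^2 + 3/2b - 1.
Reduce S modulo (g_1, g_2, g_3, g_4, g_5) in that order:
  leading term b^3: subtract (1)·g_5 from -3/2b^3 + b^2 + 3/2b - 1 → 0
The remainder is 0, so this S-polynomial contributes no new basis element.
An S-polynomial is built so that the two leading terms cancel; whether anything survives reduction is exactly the Gröbner-basis criterion.

S(g_2, g_4) = -3/2b^3 + b^2 + 3/2b - 1; remainder on division = 0.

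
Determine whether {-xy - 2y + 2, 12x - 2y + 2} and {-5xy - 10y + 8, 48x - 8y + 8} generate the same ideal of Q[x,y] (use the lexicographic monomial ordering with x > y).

No, the ideals differ.

For a fixed monomial order, each ideal has a unique reduced Gröbner basis; comparing bases decides equality.
Buchberger on the first generating set:
f_1 = -xy - 2y + 2, LT = xy.
f_2 = 12x - 2y + 2, LT = x.

S(f_1,f_2): lcm = xy. S = \tfrac{1}{6}y^{2} + \tfrac{11}{6}y - 2.
  leading term y^{2}: no divisor's leading term divides it; move \tfrac{1}{6}y^{2} to the remainder.
  leading term y: no divisor's leading term divides it; move \tfrac{11}{6}y to the remainder.
  leading term 1: no divisor's leading term divides it; move -2 to the remainder.
  remainder \tfrac{1}{6}y^{2} + \tfrac{11}{6}y - 2 ≠ 0; add g_3 = \tfrac{1}{6}y^{2} + \tfrac{11}{6}y - 2 to the basis.

The other S-polynomials (S(f_1,g_3), S(f_2,g_3)) all reduce to 0 modulo the current basis, so we have a Gröbner basis.
Inter-reduce: drop elements whose leading term is divisible by another's, tail-reduce, and make monic.
Reduced Gröbner basis: {x - \tfrac{1}{6}y + \tfrac{1}{6}, y^{2} + 11y - 12}.

Buchberger on the second generating set:
h_1 = -5xy - 10y + 8, LT = xy.
h_2 = 48x - 8y + 8, LT = x.

S(h_1,h_2): lcm = xy. S = \tfrac{1}{6}y^{2} + \tfrac{11}{6}y - \tfrac{8}{5}.
  leading term y^{2}: no divisor's leading term divides it; move \tfrac{1}{6}y^{2} to the remainder.
  leading term y: no divisor's leading term divides it; move \tfrac{11}{6}y to the remainder.
  leading term 1: no divisor's leading term divides it; move -\tfrac{8}{5} to the remainder.
  remainder \tfrac{1}{6}y^{2} + \tfrac{11}{6}y - \tfrac{8}{5} ≠ 0; add k_3 = \tfrac{1}{6}y^{2} + \tfrac{11}{6}y - \tfrac{8}{5} to the basis.

The other S-polynomials (S(h_1,k_3), S(h_2,k_3)) all reduce to 0 modulo the current basis, so we have a Gröbner basis.
Inter-reduce: drop elements whose leading term is divisible by another's, tail-reduce, and make monic.
Reduced Gröbner basis: {x - \tfrac{1}{6}y + \tfrac{1}{6}, y^{2} + 11y - \tfrac{48}{5}}.

Since the reduced bases disagree, the two ideals are not the same.
The same test decides containment: I ⊆ J iff every generator of I reduces to 0 modulo a Gröbner basis of J.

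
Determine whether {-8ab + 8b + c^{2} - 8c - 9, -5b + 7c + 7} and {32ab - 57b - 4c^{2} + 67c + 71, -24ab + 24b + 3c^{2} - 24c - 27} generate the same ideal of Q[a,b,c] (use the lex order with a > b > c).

Equality of ideals is decidable: compute both reduced Gröbner bases (unique for the ordering) and check whether they agree.
Buchberger on the first generating set:
f_1 = -8ab + 8b + c^{2} - 8c - 9, LT = ab.
f_2 = -5b + 7c + 7, LT = b.

S(f_1,f_2): lcm = ab. S = \tfrac{7}{5}ac + \tfrac{7}{5}a - b - \tfrac{1}{8}c^{2} + c + \tfrac{9}{8}.
  reduce S modulo (f_1, f_2):
  remainder \tfrac{7}{5}ac + \tfrac{7}{5}a - \tfrac{1}{8}c^{2} - \tfrac{2}{5}c - \tfrac{11}{40} ≠ 0; add g_3 = \tfrac{7}{5}ac + \tfrac{7}{5}a - \tfrac{1}{8}c^{2} - \tfrac{2}{5}c - \tfrac{11}{40} to the basis.

The other S-polynomials (S(f_1,g_3), S(f_2,g_3)) all reduce to 0 modulo the current basis, so we have a Gröbner basis.
Inter-reduce: drop elements whose leading term is divisible by another's, tail-reduce, and make monic.
Reduced Gröbner basis: {ac + a - \tfrac{5}{56}c^{2} - \tfrac{2}{7}c - \tfrac{11}{56}, b - \tfrac{7}{5}c - \tfrac{7}{5}}.

Buchberger on the second generating set:
h_1 = 32ab - 57b - 4c^{2} + 67c + 71, LT = ab.
h_2 = -24ab + 24b + 3c^{2} - 24c - 27, LT = ab.

S(h_1,h_2): lcm = ab. S = -\tfrac{25}{32}b + \tfrac{35}{32}c + \tfrac{35}{32}.
  reduce S modulo (h_1, h_2):
  remainder -\tfrac{25}{32}b + \tfrac{35}{32}c + \tfrac{35}{32} ≠ 0; add k_3 = -\tfrac{25}{32}b + \tfrac{35}{32}c + \tfrac{35}{32} to the basis.

S(h_1,k_3): lcm = ab. S = \tfrac{7}{5}ac + \tfrac{7}{5}a - \tfrac{57}{32}b - \tfrac{1}{8}c^{2} + \tfrac{67}{32}c + \tfrac{71}{32}.
  reduce S modulo (h_1, h_2, k_3):
  remainder \tfrac{7}{5}ac + \tfrac{7}{5}a - \tfrac{1}{8}c^{2} - \tfrac{2}{5}c - \tfrac{11}{40} ≠ 0; add k_4 = \tfrac{7}{5}ac + \tfrac{7}{5}a - \tfrac{1}{8}c^{2} - \tfrac{2}{5}c - \tfrac{11}{40} to the basis.

The other S-polynomials (S(h_2,k_3), S(h_1,k_4), S(h_2,k_4), S(k_3,k_4)) all reduce to 0 modulo the current basis, so we have a Gröbner basis.
Inter-reduce: drop elements whose leading term is divisible by another's, tail-reduce, and make monic.
Reduced Gröbner basis: {ac + a - \tfrac{5}{56}c^{2} - \tfrac{2}{7}c - \tfrac{11}{56}, b - \tfrac{7}{5}c - \tfrac{7}{5}}.

Same reduced basis, so the two generating sets span the same ideal.

Yes, the ideals are equal.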